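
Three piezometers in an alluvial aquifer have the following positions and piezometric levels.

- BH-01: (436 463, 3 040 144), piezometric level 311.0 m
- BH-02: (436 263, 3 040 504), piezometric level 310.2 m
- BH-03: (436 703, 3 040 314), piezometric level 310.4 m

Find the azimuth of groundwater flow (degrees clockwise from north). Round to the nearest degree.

014°

Taking BH-01 as reference: BH-02−BH-01 = (-200, 360, -0.8); BH-03−BH-01 = (240, 170, -0.6).
Determinant of the coordinate differences = (-200)·170 − 240·360 = -120400.
∂h/∂x = [(-0.8)·170 − (-0.6)·360] / -120400 = -0.0006645
∂h/∂y = [(-200)·(-0.6) − 240·(-0.8)] / -120400 = -0.002591
Flow direction (−∇h) has components (+0.0006645 E, +0.002591 N).
Azimuth = atan2(E, N) = atan2(+0.0006645, +0.002591) = 14.4° ≈ 014°.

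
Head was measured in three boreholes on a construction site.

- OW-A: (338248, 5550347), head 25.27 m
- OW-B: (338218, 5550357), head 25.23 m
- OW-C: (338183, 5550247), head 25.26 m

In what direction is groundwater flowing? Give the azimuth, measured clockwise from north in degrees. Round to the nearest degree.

Taking OW-A as reference: OW-B−OW-A = (-30, 10, -0.04); OW-C−OW-A = (-65, -100, -0.01).
Solve a·Δx + b·Δy = Δh: det = (-30)·(-100) − (-65)·10 = 3650.
∂h/∂x = [(-0.04)·(-100) − (-0.01)·10] / 3650 = +0.001123
∂h/∂y = [(-30)·(-0.01) − (-65)·(-0.04)] / 3650 = -0.0006301
Flow direction (−∇h) has components (-0.001123 E, +0.0006301 N).
Azimuth = atan2(E, N) = atan2(-0.001123, +0.0006301) = 299.3° ≈ 299°.

299°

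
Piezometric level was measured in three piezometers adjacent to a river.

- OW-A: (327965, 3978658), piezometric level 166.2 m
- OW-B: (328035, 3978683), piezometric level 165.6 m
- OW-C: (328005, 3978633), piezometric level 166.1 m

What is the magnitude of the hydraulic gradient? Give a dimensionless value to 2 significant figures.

0.0089

With h = a·x + b·y + c and OW-A as origin, the differences give:
  70·a + 25·b = -0.6
  40·a + (-25)·b = -0.1
Eliminate b (×(-25) and ×25, subtract): -2750·a = 17.50 → a = ∂h/∂x = -0.006364
Back-substitute: b = ∂h/∂y = -0.006182.
|∇h| = √(-0.006364² + -0.006182²) = 0.008872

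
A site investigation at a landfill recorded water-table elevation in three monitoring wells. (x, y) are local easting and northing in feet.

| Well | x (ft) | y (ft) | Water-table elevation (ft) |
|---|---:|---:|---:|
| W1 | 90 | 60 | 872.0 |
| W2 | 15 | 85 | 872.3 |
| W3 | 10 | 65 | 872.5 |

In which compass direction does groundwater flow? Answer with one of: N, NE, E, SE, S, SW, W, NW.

Differences from W1: to W2 (Δx, Δy, Δh) = (-75, 25, +0.3); to W3 = (-80, 5, +0.5).
Determinant of the coordinate differences = (-75)·5 − (-80)·25 = 1625.
∂h/∂x = [(+0.3)·5 − (+0.5)·25] / 1625 = -0.006769
∂h/∂y = [(-75)·(+0.5) − (-80)·(+0.3)] / 1625 = -0.008308
Flow = −∇h = (+0.006769 east, +0.008308 north), which points northeast.

NE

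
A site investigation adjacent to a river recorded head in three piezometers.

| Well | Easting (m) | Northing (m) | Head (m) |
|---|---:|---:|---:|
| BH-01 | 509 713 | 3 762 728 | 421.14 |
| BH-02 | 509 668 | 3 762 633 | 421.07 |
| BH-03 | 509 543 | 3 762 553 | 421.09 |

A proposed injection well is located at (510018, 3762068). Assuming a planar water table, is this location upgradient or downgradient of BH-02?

With h = a·x + b·y + c and BH-01 as origin, the differences give:
  (-45)·a + (-95)·b = -0.07
  (-170)·a + (-175)·b = -0.05
Eliminate b (×(-175) and ×(-95), subtract): -8275·a = 7.500 → a = ∂h/∂x = -0.0009063
Back-substitute: b = ∂h/∂y = +0.001166.
Head at (510018, 3762068) = 421.14 + (-0.0009063)·(305) + (+0.001166)·(-660) = 420.09 m.
That is lower than the 421.07 m at BH-02, so the point is downgradient.

downgradient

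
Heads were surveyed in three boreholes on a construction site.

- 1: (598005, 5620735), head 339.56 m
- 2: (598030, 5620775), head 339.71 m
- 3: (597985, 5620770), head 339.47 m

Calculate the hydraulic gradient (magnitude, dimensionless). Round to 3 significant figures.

Differences from 1: to 2 (Δx, Δy, Δh) = (25, 40, +0.15); to 3 = (-20, 35, -0.09).
Solve a·Δx + b·Δy = Δh: det = 25·35 − (-20)·40 = 1675.
∂h/∂x = [(+0.15)·35 − (-0.09)·40] / 1675 = +0.005284
∂h/∂y = [25·(-0.09) − (-20)·(+0.15)] / 1675 = +0.0004478
|∇h| = √(0.005284² + 0.0004478²) = 0.005303

0.00530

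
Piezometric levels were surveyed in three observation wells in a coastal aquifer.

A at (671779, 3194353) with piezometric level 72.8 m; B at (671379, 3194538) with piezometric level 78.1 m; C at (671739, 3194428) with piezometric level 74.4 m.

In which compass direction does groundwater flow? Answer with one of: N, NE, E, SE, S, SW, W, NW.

With h = a·x + b·y + c and A as origin, the differences give:
  (-400)·a + 185·b = +5.3
  (-40)·a + 75·b = +1.6
Eliminate b (×75 and ×185, subtract): -22600·a = 101.50 → a = ∂h/∂x = -0.004491
Back-substitute: b = ∂h/∂y = +0.01894.
Flow = −∇h = (+0.004491 east, -0.01894 north), which points south.

S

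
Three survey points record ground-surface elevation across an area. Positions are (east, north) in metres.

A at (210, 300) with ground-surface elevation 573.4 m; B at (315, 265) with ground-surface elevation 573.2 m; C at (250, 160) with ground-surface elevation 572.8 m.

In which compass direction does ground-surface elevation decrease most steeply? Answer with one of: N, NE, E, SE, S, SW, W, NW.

Differences from A: to B (Δx, Δy, Δh) = (105, -35, -0.2); to C = (40, -140, -0.6).
Determinant of the coordinate differences = 105·(-140) − 40·(-35) = -13300.
∂z/∂x = [(-0.2)·(-140) − (-0.6)·(-35)] / -13300 = -0.0005263
∂z/∂y = [105·(-0.6) − 40·(-0.2)] / -13300 = +0.004135
Steepest decrease is along −∇f = (+0.0005263 E, -0.004135 N) → south.

S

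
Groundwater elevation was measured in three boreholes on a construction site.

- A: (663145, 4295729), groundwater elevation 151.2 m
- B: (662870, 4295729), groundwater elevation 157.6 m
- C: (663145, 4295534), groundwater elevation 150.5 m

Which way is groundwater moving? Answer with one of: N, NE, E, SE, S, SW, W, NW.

E

∂h/∂x = (157.6 − 151.2) / (662870 − 663145) = -0.02327
∂h/∂y = (150.5 − 151.2) / (4295534 − 4295729) = +0.003590
Flow = −∇h = (+0.02327 east, -0.003590 north), which points east.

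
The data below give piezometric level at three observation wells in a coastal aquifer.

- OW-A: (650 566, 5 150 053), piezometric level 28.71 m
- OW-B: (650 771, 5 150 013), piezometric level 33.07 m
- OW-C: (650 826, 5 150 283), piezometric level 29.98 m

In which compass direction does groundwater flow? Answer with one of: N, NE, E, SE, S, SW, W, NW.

NW

With h = a·x + b·y + c and OW-A as origin, the differences give:
  205·a + (-40)·b = +4.36
  260·a + 230·b = +1.27
Eliminate b (×230 and ×(-40), subtract): 57550·a = 1053.600 → a = ∂h/∂x = +0.01831
Back-substitute: b = ∂h/∂y = -0.01517.
Flow = −∇h = (-0.01831 east, +0.01517 north), which points northwest.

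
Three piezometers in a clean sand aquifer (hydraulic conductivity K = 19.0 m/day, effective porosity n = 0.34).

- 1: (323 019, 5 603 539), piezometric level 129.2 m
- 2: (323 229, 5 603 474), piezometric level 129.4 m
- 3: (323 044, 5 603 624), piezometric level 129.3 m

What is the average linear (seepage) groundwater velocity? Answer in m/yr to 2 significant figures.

Three-point gradient (reference 1): Δ to 2 = (210, -65, +0.2), Δ to 3 = (25, 85, +0.1).
∂h/∂x = +0.001207, ∂h/∂y = +0.0008216 (det = 19475).
|∇h| = √(0.001207² + 0.0008216²) = 0.00146
Seepage velocity v = K·i/n = 19.0 × 0.00146 / 0.34 = 0.08159 m/day = 29.8 m/yr.

30 m/yr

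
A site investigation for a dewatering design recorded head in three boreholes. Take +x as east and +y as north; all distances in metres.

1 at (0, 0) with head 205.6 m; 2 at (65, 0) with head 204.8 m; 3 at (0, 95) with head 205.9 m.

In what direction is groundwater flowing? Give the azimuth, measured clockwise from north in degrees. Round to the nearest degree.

∂h/∂x = (204.8 − 205.6) / (65 − 0) = -0.01231
∂h/∂y = (205.9 − 205.6) / (95 − 0) = +0.003158
Flow direction (−∇h) has components (+0.01231 E, -0.003158 N).
Azimuth = atan2(E, N) = atan2(+0.01231, -0.003158) = 104.4° ≈ 104°.

104°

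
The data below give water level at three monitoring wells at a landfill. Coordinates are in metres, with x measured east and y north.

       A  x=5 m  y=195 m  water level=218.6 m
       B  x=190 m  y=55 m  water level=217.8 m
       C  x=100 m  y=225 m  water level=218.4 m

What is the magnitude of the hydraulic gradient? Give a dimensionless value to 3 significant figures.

Differences from A: to B (Δx, Δy, Δh) = (185, -140, -0.8); to C = (95, 30, -0.2).
Determinant of the coordinate differences = 185·30 − 95·(-140) = 18850.
∂h/∂x = [(-0.8)·30 − (-0.2)·(-140)] / 18850 = -0.002759
∂h/∂y = [185·(-0.2) − 95·(-0.8)] / 18850 = +0.002069
|∇h| = √(-0.002759² + 0.002069²) = 0.003449

0.00345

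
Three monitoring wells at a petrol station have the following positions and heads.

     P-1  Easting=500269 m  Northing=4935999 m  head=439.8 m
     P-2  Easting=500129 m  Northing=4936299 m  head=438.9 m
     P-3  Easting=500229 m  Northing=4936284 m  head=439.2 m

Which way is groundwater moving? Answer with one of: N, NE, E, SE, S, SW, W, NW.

Taking P-1 as reference: P-2−P-1 = (-140, 300, -0.9); P-3−P-1 = (-40, 285, -0.6).
Solve a·Δx + b·Δy = Δh: det = (-140)·285 − (-40)·300 = -27900.
∂h/∂x = [(-0.9)·285 − (-0.6)·300] / -27900 = +0.002742
∂h/∂y = [(-140)·(-0.6) − (-40)·(-0.9)] / -27900 = -0.001720
Flow = −∇h = (-0.002742 east, +0.001720 north), which points northwest.

NW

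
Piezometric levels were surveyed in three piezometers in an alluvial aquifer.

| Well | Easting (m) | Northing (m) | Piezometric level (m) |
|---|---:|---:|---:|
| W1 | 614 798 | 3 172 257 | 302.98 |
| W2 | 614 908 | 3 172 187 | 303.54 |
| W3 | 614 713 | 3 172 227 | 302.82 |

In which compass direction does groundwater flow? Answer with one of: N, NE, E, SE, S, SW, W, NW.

Differences from W1: to W2 (Δx, Δy, Δh) = (110, -70, +0.56); to W3 = (-85, -30, -0.16).
Solve a·Δx + b·Δy = Δh: det = 110·(-30) − (-85)·(-70) = -9250.
∂h/∂x = [(+0.56)·(-30) − (-0.16)·(-70)] / -9250 = +0.003027
∂h/∂y = [110·(-0.16) − (-85)·(+0.56)] / -9250 = -0.003243
Flow = −∇h = (-0.003027 east, +0.003243 north), which points northwest.

NW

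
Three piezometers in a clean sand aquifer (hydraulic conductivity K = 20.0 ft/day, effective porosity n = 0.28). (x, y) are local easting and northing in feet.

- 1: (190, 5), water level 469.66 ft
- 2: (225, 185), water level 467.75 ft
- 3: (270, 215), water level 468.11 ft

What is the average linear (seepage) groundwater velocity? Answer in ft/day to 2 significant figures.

1.6 ft/day

Taking 1 as reference: 2−1 = (35, 180, -1.91); 3−1 = (80, 210, -1.55).
Determinant of the coordinate differences = 35·210 − 80·180 = -7050.
∂h/∂x = [(-1.91)·210 − (-1.55)·180] / -7050 = +0.01732
∂h/∂y = [35·(-1.55) − 80·(-1.91)] / -7050 = -0.01398
|∇h| = √(0.01732² + -0.01398²) = 0.02226
Seepage velocity v = K·i/n = 20.0 × 0.02226 / 0.28 = 1.59 ft/day.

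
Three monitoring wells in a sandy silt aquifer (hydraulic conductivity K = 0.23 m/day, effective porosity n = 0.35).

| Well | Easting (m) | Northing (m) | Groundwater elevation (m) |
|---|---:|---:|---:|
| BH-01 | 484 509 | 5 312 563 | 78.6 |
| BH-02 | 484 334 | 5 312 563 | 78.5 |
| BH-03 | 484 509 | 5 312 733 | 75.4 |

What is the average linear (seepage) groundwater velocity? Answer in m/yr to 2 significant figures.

4.5 m/yr

∂h/∂x = (78.5 − 78.6) / (484334 − 484509) = +0.0005714
∂h/∂y = (75.4 − 78.6) / (5312733 − 5312563) = -0.01882
|∇h| = √(0.0005714² + -0.01882²) = 0.01883
Seepage velocity v = K·i/n = 0.23 × 0.01883 / 0.35 = 0.01237 m/day = 4.518 m/yr.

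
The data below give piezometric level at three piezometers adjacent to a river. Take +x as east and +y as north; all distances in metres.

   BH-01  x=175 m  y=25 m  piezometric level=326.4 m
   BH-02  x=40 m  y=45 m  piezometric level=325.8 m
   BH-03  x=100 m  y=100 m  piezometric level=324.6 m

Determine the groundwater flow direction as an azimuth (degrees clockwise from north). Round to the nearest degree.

357°

Three-point gradient (reference BH-01): Δ to BH-02 = (-135, 20, -0.6), Δ to BH-03 = (-75, 75, -1.8).
∂h/∂x = +0.001043, ∂h/∂y = -0.02296 (det = -8625).
Flow direction (−∇h) has components (-0.001043 E, +0.02296 N).
Azimuth = atan2(E, N) = atan2(-0.001043, +0.02296) = 357.4° ≈ 357°.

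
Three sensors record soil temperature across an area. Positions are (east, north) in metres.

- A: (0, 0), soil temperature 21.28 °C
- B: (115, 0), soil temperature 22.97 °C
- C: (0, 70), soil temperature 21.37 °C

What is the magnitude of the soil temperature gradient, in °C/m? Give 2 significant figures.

∂T/∂x = (22.97 − 21.28) / (115 − 0) = +0.01470
∂T/∂y = (21.37 − 21.28) / (70 − 0) = +0.001286
|∇f| = √(0.01470² + 0.001286²) = 0.01476 °C/m

0.015 °C/m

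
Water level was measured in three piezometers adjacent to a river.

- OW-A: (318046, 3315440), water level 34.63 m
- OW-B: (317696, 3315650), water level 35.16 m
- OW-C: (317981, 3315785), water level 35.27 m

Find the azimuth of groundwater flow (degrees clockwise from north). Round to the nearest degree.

Differences from OW-A: to OW-B (Δx, Δy, Δh) = (-350, 210, +0.53); to OW-C = (-65, 345, +0.64).
Determinant of the coordinate differences = (-350)·345 − (-65)·210 = -107100.
∂h/∂x = [(+0.53)·345 − (+0.64)·210] / -107100 = -0.0004524
∂h/∂y = [(-350)·(+0.64) − (-65)·(+0.53)] / -107100 = +0.001770
Flow direction (−∇h) has components (+0.0004524 E, -0.001770 N).
Azimuth = atan2(E, N) = atan2(+0.0004524, -0.001770) = 165.7° ≈ 166°.

166°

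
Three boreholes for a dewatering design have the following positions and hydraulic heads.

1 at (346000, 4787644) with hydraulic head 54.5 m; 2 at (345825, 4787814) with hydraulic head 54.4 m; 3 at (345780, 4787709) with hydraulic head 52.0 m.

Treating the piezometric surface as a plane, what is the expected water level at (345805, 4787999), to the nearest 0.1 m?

57.0 m

With h = a·x + b·y + c and 1 as origin, the differences give:
  (-175)·a + 170·b = -0.1
  (-220)·a + 65·b = -2.5
Eliminate b (×65 and ×170, subtract): 26025·a = 418.50 → a = ∂h/∂x = +0.01608
Back-substitute: b = ∂h/∂y = +0.01597.
h(345805, 4787999) = 54.5 + (+0.01608)·(-195) + (+0.01597)·(355) = 54.5 -3.136 +5.668 = 57.032 m.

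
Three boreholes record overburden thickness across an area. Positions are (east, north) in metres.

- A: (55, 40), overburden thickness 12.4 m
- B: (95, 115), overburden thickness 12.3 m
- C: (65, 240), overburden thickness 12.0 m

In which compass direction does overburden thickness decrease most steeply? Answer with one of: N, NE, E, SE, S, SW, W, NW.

With d = a·x + b·y + c and A as origin, the differences give:
  40·a + 75·b = -0.1
  10·a + 200·b = -0.4
Eliminate b (×200 and ×75, subtract): 7250·a = 10.00 → a = ∂d/∂x = +0.001379
Back-substitute: b = ∂d/∂y = -0.002069.
Steepest decrease is along −∇f = (-0.001379 E, +0.002069 N) → northwest.

NW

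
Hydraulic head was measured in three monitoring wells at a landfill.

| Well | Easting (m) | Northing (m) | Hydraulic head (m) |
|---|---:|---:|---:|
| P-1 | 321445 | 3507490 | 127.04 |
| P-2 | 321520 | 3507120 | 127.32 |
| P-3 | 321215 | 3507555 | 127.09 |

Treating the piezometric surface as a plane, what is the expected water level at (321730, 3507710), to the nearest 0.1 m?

Differences from P-1: to P-2 (Δx, Δy, Δh) = (75, -370, +0.28); to P-3 = (-230, 65, +0.05).
Solve a·Δx + b·Δy = Δh: det = 75·65 − (-230)·(-370) = -80225.
∂h/∂x = [(+0.28)·65 − (+0.05)·(-370)] / -80225 = -0.0004575
∂h/∂y = [75·(+0.05) − (-230)·(+0.28)] / -80225 = -0.0008495
h(321730, 3507710) = 127.04 + (-0.0004575)·(285) + (-0.0008495)·(220) = 127.04 -0.130 -0.187 = 126.723 m.

126.7 m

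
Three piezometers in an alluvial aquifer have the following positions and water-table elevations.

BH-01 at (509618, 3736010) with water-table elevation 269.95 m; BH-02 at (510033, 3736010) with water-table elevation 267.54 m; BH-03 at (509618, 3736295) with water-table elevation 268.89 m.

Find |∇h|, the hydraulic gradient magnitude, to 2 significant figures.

0.0069

∂h/∂x = (267.54 − 269.95) / (510033 − 509618) = -0.005807
∂h/∂y = (268.89 − 269.95) / (3736295 − 3736010) = -0.003719
|∇h| = √(-0.005807² + -0.003719²) = 0.006896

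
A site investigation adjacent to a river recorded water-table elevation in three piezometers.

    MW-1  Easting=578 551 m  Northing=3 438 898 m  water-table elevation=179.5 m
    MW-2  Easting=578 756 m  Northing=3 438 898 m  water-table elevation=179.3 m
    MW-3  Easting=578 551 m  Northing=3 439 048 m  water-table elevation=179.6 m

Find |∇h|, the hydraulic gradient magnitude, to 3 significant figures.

∂h/∂x = (179.3 − 179.5) / (578756 − 578551) = -0.0009756
∂h/∂y = (179.6 − 179.5) / (3439048 − 3438898) = +0.0006667
|∇h| = √(-0.0009756² + 0.0006667²) = 0.001182

0.00118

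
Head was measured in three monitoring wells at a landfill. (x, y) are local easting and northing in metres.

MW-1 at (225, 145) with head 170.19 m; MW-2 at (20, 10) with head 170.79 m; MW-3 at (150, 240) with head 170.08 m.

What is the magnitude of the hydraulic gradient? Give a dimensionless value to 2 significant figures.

0.0027

Taking MW-1 as reference: MW-2−MW-1 = (-205, -135, +0.60); MW-3−MW-1 = (-75, 95, -0.11).
Solve a·Δx + b·Δy = Δh: det = (-205)·95 − (-75)·(-135) = -29600.
∂h/∂x = [(+0.60)·95 − (-0.11)·(-135)] / -29600 = -0.001424
∂h/∂y = [(-205)·(-0.11) − (-75)·(+0.60)] / -29600 = -0.002282
|∇h| = √(-0.001424² + -0.002282²) = 0.00269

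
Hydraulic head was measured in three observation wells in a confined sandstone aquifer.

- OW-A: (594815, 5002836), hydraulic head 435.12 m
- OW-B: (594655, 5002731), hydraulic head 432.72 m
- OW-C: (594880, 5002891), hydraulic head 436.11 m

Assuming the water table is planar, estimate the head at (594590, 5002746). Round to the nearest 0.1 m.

Taking OW-A as reference: OW-B−OW-A = (-160, -105, -2.40); OW-C−OW-A = (65, 55, +0.99).
Solve a·Δx + b·Δy = Δh: det = (-160)·55 − 65·(-105) = -1975.
∂h/∂x = [(-2.40)·55 − (+0.99)·(-105)] / -1975 = +0.01420
∂h/∂y = [(-160)·(+0.99) − 65·(-2.40)] / -1975 = +0.001215
h(594590, 5002746) = 435.12 + (+0.01420)·(-225) + (+0.001215)·(-90) = 435.12 -3.196 -0.109 = 431.815 m.

431.8 m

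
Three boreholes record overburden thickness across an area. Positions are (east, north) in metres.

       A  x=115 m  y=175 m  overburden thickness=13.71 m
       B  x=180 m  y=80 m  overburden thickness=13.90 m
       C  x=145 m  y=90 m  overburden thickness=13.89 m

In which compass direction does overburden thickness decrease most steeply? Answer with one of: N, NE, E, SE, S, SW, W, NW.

N

With d = a·x + b·y + c and A as origin, the differences give:
  65·a + (-95)·b = +0.19
  30·a + (-85)·b = +0.18
Eliminate b (×(-85) and ×(-95), subtract): -2675·a = 0.950 → a = ∂d/∂x = -0.0003551
Back-substitute: b = ∂d/∂y = -0.002243.
Steepest decrease is along −∇f = (+0.0003551 E, +0.002243 N) → north.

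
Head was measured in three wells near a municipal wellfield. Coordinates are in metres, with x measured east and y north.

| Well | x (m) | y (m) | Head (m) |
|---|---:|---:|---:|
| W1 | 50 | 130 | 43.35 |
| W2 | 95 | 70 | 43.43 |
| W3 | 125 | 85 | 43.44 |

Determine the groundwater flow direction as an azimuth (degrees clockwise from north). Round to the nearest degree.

317°

With h = a·x + b·y + c and W1 as origin, the differences give:
  45·a + (-60)·b = +0.08
  75·a + (-45)·b = +0.09
Eliminate b (×(-45) and ×(-60), subtract): 2475·a = 1.800 → a = ∂h/∂x = +0.0007273
Back-substitute: b = ∂h/∂y = -0.0007879.
Flow direction (−∇h) has components (-0.0007273 E, +0.0007879 N).
Azimuth = atan2(E, N) = atan2(-0.0007273, +0.0007879) = 317.3° ≈ 317°.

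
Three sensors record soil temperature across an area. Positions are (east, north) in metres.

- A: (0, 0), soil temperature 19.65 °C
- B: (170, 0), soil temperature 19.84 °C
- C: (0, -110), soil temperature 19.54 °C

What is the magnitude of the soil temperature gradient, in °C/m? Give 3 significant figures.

0.00150 °C/m

∂T/∂x = (19.84 − 19.65) / (170 − 0) = +0.001118
∂T/∂y = (19.54 − 19.65) / (-110 − 0) = +0.0010000
|∇f| = √(0.001118² + 0.0010000²) = 0.0015 °C/m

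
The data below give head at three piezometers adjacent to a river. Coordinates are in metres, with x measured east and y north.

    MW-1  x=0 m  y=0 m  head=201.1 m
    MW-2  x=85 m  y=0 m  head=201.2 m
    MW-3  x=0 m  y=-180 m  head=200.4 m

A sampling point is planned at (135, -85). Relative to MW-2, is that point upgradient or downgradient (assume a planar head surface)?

downgradient

∂h/∂x = (201.2 − 201.1) / (85 − 0) = +0.001176
∂h/∂y = (200.4 − 201.1) / (-180 − 0) = +0.003889
Head at (135, -85) = 201.1 + (+0.001176)·(135) + (+0.003889)·(-85) = 200.93 m.
That is lower than the 201.2 m at MW-2, so the point is downgradient.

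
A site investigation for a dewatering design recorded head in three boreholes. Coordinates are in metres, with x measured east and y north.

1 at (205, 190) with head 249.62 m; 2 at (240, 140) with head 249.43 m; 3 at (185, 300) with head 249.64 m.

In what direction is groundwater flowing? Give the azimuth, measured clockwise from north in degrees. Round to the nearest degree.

081°

Differences from 1: to 2 (Δx, Δy, Δh) = (35, -50, -0.19); to 3 = (-20, 110, +0.02).
Determinant of the coordinate differences = 35·110 − (-20)·(-50) = 2850.
∂h/∂x = [(-0.19)·110 − (+0.02)·(-50)] / 2850 = -0.006982
∂h/∂y = [35·(+0.02) − (-20)·(-0.19)] / 2850 = -0.001088
Flow direction (−∇h) has components (+0.006982 E, +0.001088 N).
Azimuth = atan2(E, N) = atan2(+0.006982, +0.001088) = 81.1° ≈ 081°.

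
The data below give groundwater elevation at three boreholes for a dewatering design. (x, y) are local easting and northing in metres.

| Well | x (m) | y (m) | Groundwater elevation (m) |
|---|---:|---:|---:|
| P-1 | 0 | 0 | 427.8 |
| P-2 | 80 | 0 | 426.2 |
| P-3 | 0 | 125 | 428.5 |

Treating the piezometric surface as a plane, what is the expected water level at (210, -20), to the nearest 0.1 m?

423.5 m

∂h/∂x = (426.2 − 427.8) / (80 − 0) = -0.02000
∂h/∂y = (428.5 − 427.8) / (125 − 0) = +0.005600
h(210, -20) = 427.8 + (-0.02000)·(210) + (+0.005600)·(-20) = 427.8 -4.200 -0.112 = 423.488 m.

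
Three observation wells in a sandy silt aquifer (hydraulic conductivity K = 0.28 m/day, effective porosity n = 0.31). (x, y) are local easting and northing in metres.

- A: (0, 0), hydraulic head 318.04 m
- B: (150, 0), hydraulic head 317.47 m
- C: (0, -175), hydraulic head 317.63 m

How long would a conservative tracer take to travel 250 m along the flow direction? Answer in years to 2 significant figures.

170 years

∂h/∂x = (317.47 − 318.04) / (150 − 0) = -0.003800
∂h/∂y = (317.63 − 318.04) / (-175 − 0) = +0.002343
|∇h| = √(-0.003800² + 0.002343²) = 0.004464
Seepage velocity v = K·i/n = 0.28 × 0.004464 / 0.31 = 0.004032 m/day.
t = 250 / 0.004032 = 6.2e+04 days = 170 years.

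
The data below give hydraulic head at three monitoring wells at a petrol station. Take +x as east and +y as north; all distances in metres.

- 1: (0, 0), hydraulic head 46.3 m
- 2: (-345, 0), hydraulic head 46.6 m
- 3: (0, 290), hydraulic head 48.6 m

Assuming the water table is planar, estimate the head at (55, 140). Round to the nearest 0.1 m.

47.4 m

∂h/∂x = (46.6 − 46.3) / (-345 − 0) = -0.0008696
∂h/∂y = (48.6 − 46.3) / (290 − 0) = +0.007931
h(55, 140) = 46.3 + (-0.0008696)·(55) + (+0.007931)·(140) = 46.3 -0.048 +1.110 = 47.363 m.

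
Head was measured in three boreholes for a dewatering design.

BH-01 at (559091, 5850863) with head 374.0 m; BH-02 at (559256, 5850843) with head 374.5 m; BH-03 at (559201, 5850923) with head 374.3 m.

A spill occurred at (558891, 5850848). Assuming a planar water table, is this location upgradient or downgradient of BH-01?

downgradient

Taking BH-01 as reference: BH-02−BH-01 = (165, -20, +0.5); BH-03−BH-01 = (110, 60, +0.3).
Determinant of the coordinate differences = 165·60 − 110·(-20) = 12100.
∂h/∂x = [(+0.5)·60 − (+0.3)·(-20)] / 12100 = +0.002975
∂h/∂y = [165·(+0.3) − 110·(+0.5)] / 12100 = -0.0004545
Head at (558891, 5850848) = 374.0 + (+0.002975)·(-200) + (-0.0004545)·(-15) = 373.41 m.
That is lower than the 374.0 m at BH-01, so the point is downgradient.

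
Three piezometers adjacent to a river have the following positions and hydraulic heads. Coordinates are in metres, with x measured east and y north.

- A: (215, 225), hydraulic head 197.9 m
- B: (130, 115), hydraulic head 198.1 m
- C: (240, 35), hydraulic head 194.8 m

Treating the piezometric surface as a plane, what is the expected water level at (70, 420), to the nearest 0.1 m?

203.5 m

Differences from A: to B (Δx, Δy, Δh) = (-85, -110, +0.2); to C = (25, -190, -3.1).
Determinant of the coordinate differences = (-85)·(-190) − 25·(-110) = 18900.
∂h/∂x = [(+0.2)·(-190) − (-3.1)·(-110)] / 18900 = -0.02005
∂h/∂y = [(-85)·(-3.1) − 25·(+0.2)] / 18900 = +0.01368
h(70, 420) = 197.9 + (-0.02005)·(-145) + (+0.01368)·(195) = 197.9 +2.908 +2.667 = 203.475 m.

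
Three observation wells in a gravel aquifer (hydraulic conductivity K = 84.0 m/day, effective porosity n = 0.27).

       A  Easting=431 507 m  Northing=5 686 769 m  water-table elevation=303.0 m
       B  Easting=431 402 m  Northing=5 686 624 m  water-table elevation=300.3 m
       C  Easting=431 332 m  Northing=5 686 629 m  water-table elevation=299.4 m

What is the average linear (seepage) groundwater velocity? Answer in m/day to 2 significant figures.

5.0 m/day

Taking A as reference: B−A = (-105, -145, -2.7); C−A = (-175, -140, -3.6).
Determinant of the coordinate differences = (-105)·(-140) − (-175)·(-145) = -10675.
∂h/∂x = [(-2.7)·(-140) − (-3.6)·(-145)] / -10675 = +0.01349
∂h/∂y = [(-105)·(-3.6) − (-175)·(-2.7)] / -10675 = +0.008852
|∇h| = √(0.01349² + 0.008852²) = 0.01613
Seepage velocity v = K·i/n = 84.0 × 0.01613 / 0.27 = 5.018 m/day.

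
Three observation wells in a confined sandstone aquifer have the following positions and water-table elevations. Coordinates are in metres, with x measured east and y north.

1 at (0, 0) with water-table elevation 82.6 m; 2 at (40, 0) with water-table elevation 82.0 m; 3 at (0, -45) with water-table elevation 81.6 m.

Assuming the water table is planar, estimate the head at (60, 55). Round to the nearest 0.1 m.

∂h/∂x = (82.0 − 82.6) / (40 − 0) = -0.01500
∂h/∂y = (81.6 − 82.6) / (-45 − 0) = +0.02222
h(60, 55) = 82.6 + (-0.01500)·(60) + (+0.02222)·(55) = 82.6 -0.900 +1.222 = 82.922 m.

82.9 m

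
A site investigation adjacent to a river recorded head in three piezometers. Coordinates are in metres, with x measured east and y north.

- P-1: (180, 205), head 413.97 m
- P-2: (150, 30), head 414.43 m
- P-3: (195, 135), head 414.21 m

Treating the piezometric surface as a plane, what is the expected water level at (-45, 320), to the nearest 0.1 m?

Differences from P-1: to P-2 (Δx, Δy, Δh) = (-30, -175, +0.46); to P-3 = (15, -70, +0.24).
Solve a·Δx + b·Δy = Δh: det = (-30)·(-70) − 15·(-175) = 4725.
∂h/∂x = [(+0.46)·(-70) − (+0.24)·(-175)] / 4725 = +0.002074
∂h/∂y = [(-30)·(+0.24) − 15·(+0.46)] / 4725 = -0.002984
h(-45, 320) = 413.97 + (+0.002074)·(-225) + (-0.002984)·(115) = 413.97 -0.467 -0.343 = 413.160 m.

413.2 m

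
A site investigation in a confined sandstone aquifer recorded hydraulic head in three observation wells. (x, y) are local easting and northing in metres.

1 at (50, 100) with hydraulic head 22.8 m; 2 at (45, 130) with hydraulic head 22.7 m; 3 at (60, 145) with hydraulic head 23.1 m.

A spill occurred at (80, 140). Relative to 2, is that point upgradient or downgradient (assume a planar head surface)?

Taking 1 as reference: 2−1 = (-5, 30, -0.1); 3−1 = (10, 45, +0.3).
Solve a·Δx + b·Δy = Δh: det = (-5)·45 − 10·30 = -525.
∂h/∂x = [(-0.1)·45 − (+0.3)·30] / -525 = +0.02571
∂h/∂y = [(-5)·(+0.3) − 10·(-0.1)] / -525 = +0.0009524
Head at (80, 140) = 22.8 + (+0.02571)·(30) + (+0.0009524)·(40) = 23.61 m.
That is higher than the 22.7 m at 2, so the point is upgradient.

upgradient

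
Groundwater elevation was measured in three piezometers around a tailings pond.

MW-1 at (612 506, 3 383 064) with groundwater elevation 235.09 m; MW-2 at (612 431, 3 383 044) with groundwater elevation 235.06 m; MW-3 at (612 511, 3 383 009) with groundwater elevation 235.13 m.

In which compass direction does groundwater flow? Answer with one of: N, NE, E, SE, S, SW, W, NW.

With h = a·x + b·y + c and MW-1 as origin, the differences give:
  (-75)·a + (-20)·b = -0.03
  5·a + (-55)·b = +0.04
Eliminate b (×(-55) and ×(-20), subtract): 4225·a = 2.450 → a = ∂h/∂x = +0.0005799
Back-substitute: b = ∂h/∂y = -0.0006746.
Flow = −∇h = (-0.0005799 east, +0.0006746 north), which points northwest.

NW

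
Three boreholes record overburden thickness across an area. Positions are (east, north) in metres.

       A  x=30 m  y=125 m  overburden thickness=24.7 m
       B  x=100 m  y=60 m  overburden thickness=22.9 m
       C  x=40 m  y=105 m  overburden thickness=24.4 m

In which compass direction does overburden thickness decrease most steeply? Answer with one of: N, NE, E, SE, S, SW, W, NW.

Differences from A: to B (Δx, Δy, Δh) = (70, -65, -1.8); to C = (10, -20, -0.3).
Determinant of the coordinate differences = 70·(-20) − 10·(-65) = -750.
∂d/∂x = [(-1.8)·(-20) − (-0.3)·(-65)] / -750 = -0.02200
∂d/∂y = [70·(-0.3) − 10·(-1.8)] / -750 = +0.004000
Steepest decrease is along −∇f = (+0.02200 E, -0.004000 N) → east.

E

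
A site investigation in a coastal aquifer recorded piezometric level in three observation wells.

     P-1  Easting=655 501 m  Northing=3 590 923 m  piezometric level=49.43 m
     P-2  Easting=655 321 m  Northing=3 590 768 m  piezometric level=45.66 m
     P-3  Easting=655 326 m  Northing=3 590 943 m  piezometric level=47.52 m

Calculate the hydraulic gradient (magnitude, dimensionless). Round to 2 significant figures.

0.016

With h = a·x + b·y + c and P-1 as origin, the differences give:
  (-180)·a + (-155)·b = -3.77
  (-175)·a + 20·b = -1.91
Eliminate b (×20 and ×(-155), subtract): -30725·a = -371.450 → a = ∂h/∂x = +0.01209
Back-substitute: b = ∂h/∂y = +0.01028.
|∇h| = √(0.01209² + 0.01028²) = 0.01587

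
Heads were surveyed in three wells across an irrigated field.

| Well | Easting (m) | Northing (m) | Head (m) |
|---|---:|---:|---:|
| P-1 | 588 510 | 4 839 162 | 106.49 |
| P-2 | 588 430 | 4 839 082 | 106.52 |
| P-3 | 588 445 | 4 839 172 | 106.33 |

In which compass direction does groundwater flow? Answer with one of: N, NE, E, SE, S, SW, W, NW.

With h = a·x + b·y + c and P-1 as origin, the differences give:
  (-80)·a + (-80)·b = +0.03
  (-65)·a + 10·b = -0.16
Eliminate b (×10 and ×(-80), subtract): -6000·a = -12.500 → a = ∂h/∂x = +0.002083
Back-substitute: b = ∂h/∂y = -0.002458.
Flow = −∇h = (-0.002083 east, +0.002458 north), which points northwest.

NW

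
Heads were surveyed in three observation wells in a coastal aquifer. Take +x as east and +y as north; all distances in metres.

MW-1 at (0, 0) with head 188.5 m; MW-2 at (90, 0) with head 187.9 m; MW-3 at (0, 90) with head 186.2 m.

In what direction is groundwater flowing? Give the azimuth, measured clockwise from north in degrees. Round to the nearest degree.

∂h/∂x = (187.9 − 188.5) / (90 − 0) = -0.006667
∂h/∂y = (186.2 − 188.5) / (90 − 0) = -0.02556
Flow direction (−∇h) has components (+0.006667 E, +0.02556 N).
Azimuth = atan2(E, N) = atan2(+0.006667, +0.02556) = 14.6° ≈ 015°.

015°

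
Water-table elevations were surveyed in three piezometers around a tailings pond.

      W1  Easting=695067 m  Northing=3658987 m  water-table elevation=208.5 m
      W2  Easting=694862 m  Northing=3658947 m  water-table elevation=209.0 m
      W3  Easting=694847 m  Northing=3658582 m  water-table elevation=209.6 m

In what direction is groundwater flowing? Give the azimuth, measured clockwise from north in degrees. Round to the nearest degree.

With h = a·x + b·y + c and W1 as origin, the differences give:
  (-205)·a + (-40)·b = +0.5
  (-220)·a + (-405)·b = +1.1
Eliminate b (×(-405) and ×(-40), subtract): 74225·a = -158.50 → a = ∂h/∂x = -0.002135
Back-substitute: b = ∂h/∂y = -0.001556.
Flow direction (−∇h) has components (+0.002135 E, +0.001556 N).
Azimuth = atan2(E, N) = atan2(+0.002135, +0.001556) = 53.9° ≈ 054°.

054°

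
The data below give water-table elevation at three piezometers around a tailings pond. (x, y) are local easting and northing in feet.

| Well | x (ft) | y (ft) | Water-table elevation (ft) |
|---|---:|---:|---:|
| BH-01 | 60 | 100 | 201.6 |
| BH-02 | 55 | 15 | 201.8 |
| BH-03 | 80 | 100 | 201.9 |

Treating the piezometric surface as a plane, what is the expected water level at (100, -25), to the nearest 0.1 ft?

With h = a·x + b·y + c and BH-01 as origin, the differences give:
  (-5)·a + (-85)·b = +0.2
  20·a + 0·b = +0.3
Eliminate b (×0 and ×(-85), subtract): 1700·a = 25.50 → a = ∂h/∂x = +0.01500
Back-substitute: b = ∂h/∂y = -0.003235.
h(100, -25) = 201.6 + (+0.01500)·(40) + (-0.003235)·(-125) = 201.6 +0.600 +0.404 = 202.604 ft.

202.6 ft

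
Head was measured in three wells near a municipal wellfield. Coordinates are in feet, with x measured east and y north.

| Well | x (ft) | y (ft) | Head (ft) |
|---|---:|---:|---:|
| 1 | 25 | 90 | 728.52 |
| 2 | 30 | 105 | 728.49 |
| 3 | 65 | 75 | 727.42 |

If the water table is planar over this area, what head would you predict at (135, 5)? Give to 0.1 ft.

Differences from 1: to 2 (Δx, Δy, Δh) = (5, 15, -0.03); to 3 = (40, -15, -1.10).
Solve a·Δx + b·Δy = Δh: det = 5·(-15) − 40·15 = -675.
∂h/∂x = [(-0.03)·(-15) − (-1.10)·15] / -675 = -0.02511
∂h/∂y = [5·(-1.10) − 40·(-0.03)] / -675 = +0.006370
h(135, 5) = 728.52 + (-0.02511)·(110) + (+0.006370)·(-85) = 728.52 -2.762 -0.541 = 725.216 ft.

725.2 ft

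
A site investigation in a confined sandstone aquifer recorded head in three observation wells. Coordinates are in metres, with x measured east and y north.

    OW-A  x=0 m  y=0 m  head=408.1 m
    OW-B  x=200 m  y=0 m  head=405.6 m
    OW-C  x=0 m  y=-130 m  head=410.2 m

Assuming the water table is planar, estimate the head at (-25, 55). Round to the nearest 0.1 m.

∂h/∂x = (405.6 − 408.1) / (200 − 0) = -0.01250
∂h/∂y = (410.2 − 408.1) / (-130 − 0) = -0.01615
h(-25, 55) = 408.1 + (-0.01250)·(-25) + (-0.01615)·(55) = 408.1 +0.312 -0.888 = 407.524 m.

407.5 m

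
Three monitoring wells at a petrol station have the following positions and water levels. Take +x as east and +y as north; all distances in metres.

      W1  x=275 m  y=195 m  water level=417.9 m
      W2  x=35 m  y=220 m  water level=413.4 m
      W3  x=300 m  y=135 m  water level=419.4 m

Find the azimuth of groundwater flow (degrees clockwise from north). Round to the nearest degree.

317°

Differences from W1: to W2 (Δx, Δy, Δh) = (-240, 25, -4.5); to W3 = (25, -60, +1.5).
Determinant of the coordinate differences = (-240)·(-60) − 25·25 = 13775.
∂h/∂x = [(-4.5)·(-60) − (+1.5)·25] / 13775 = +0.01688
∂h/∂y = [(-240)·(+1.5) − 25·(-4.5)] / 13775 = -0.01797
Flow direction (−∇h) has components (-0.01688 E, +0.01797 N).
Azimuth = atan2(E, N) = atan2(-0.01688, +0.01797) = 316.8° ≈ 317°.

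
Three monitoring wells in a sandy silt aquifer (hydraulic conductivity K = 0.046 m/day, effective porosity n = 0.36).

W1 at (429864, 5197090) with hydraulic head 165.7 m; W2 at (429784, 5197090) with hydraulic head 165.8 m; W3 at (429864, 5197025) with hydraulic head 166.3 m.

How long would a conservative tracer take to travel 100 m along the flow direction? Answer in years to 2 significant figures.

∂h/∂x = (165.8 − 165.7) / (429784 − 429864) = -0.001250
∂h/∂y = (166.3 − 165.7) / (5197025 − 5197090) = -0.009231
|∇h| = √(-0.001250² + -0.009231²) = 0.009315
Seepage velocity v = K·i/n = 0.046 × 0.009315 / 0.36 = 0.00119 m/day.
t = 100 / 0.00119 = 8.403e+04 days = 230 years.

230 years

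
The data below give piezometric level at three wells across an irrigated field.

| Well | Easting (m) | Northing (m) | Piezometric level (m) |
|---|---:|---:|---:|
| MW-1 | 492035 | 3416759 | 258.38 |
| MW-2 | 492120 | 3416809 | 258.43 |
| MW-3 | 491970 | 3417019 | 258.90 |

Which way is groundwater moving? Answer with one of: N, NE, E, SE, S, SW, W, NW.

S

With h = a·x + b·y + c and MW-1 as origin, the differences give:
  85·a + 50·b = +0.05
  (-65)·a + 260·b = +0.52
Eliminate b (×260 and ×50, subtract): 25350·a = -13.000 → a = ∂h/∂x = -0.0005128
Back-substitute: b = ∂h/∂y = +0.001872.
Flow = −∇h = (+0.0005128 east, -0.001872 north), which points south.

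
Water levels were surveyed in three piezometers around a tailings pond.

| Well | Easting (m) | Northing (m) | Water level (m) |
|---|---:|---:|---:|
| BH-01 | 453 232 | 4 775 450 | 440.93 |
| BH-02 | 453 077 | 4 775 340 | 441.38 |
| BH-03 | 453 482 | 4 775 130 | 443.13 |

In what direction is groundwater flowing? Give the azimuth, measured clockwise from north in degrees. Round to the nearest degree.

Three-point gradient (reference BH-01): Δ to BH-02 = (-155, -110, +0.45), Δ to BH-03 = (250, -320, +2.20).
∂h/∂x = +0.001271, ∂h/∂y = -0.005882 (det = 77100).
Flow direction (−∇h) has components (-0.001271 E, +0.005882 N).
Azimuth = atan2(E, N) = atan2(-0.001271, +0.005882) = 347.8° ≈ 348°.

348°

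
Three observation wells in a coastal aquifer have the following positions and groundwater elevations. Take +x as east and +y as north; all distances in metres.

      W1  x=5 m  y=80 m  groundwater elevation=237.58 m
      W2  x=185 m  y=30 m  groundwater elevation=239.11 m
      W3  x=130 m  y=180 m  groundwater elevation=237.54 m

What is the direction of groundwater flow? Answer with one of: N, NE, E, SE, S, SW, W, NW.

NW

Taking W1 as reference: W2−W1 = (180, -50, +1.53); W3−W1 = (125, 100, -0.04).
Solve a·Δx + b·Δy = Δh: det = 180·100 − 125·(-50) = 24250.
∂h/∂x = [(+1.53)·100 − (-0.04)·(-50)] / 24250 = +0.006227
∂h/∂y = [180·(-0.04) − 125·(+1.53)] / 24250 = -0.008184
Flow = −∇h = (-0.006227 east, +0.008184 north), which points northwest.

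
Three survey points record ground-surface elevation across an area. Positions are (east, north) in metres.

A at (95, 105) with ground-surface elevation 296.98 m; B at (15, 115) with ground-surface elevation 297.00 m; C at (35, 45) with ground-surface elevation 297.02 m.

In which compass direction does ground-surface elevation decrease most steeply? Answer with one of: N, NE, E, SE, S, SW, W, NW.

NE

With z = a·x + b·y + c and A as origin, the differences give:
  (-80)·a + 10·b = +0.02
  (-60)·a + (-60)·b = +0.04
Eliminate b (×(-60) and ×10, subtract): 5400·a = -1.600 → a = ∂z/∂x = -0.0002963
Back-substitute: b = ∂z/∂y = -0.0003704.
Steepest decrease is along −∇f = (+0.0002963 E, +0.0003704 N) → northeast.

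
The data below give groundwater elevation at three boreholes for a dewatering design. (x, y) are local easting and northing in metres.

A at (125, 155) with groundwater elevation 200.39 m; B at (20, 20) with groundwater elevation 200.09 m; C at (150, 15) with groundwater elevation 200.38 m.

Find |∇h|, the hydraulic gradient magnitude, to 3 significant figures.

With h = a·x + b·y + c and A as origin, the differences give:
  (-105)·a + (-135)·b = -0.30
  25·a + (-140)·b = -0.01
Eliminate b (×(-140) and ×(-135), subtract): 18075·a = 40.650 → a = ∂h/∂x = +0.002249
Back-substitute: b = ∂h/∂y = +0.0004730.
|∇h| = √(0.002249² + 0.0004730²) = 0.002298

0.00230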